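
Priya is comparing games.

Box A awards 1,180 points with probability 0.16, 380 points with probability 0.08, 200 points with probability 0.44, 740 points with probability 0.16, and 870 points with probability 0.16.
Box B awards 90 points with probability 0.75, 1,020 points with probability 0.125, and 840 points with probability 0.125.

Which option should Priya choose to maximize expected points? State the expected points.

Box A = 0.16 × 1180 + 0.08 × 380 + 0.44 × 200 + 0.16 × 740 + 0.16 × 870 = 188.8 + 30.4 + 88 + 118.4 + 139.2 = 564.8
Box B = 0.75 × 90 + 0.125 × 1020 + 0.125 × 840 = 67.5 + 127.5 + 105 = 300

Box A (564.8 points)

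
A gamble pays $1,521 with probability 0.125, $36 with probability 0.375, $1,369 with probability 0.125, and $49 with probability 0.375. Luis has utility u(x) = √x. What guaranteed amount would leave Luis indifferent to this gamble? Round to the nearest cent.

E[u] = 0.125·√1521 + 0.375·√36 + 0.125·√1369 + 0.375·√49 = 0.125·39 + 0.375·6 + 0.125·37 + 0.375·7 = 14.375
CE = (14.375)² = 206.640625

$206.64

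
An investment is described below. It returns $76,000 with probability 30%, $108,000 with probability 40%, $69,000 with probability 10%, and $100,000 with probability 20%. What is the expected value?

$92,900

EV = 0.3 × 76000 + 0.4 × 108000 + 0.1 × 69000 + 0.2 × 100000 = 22800 + 43200 + 6900 + 20000 = 92900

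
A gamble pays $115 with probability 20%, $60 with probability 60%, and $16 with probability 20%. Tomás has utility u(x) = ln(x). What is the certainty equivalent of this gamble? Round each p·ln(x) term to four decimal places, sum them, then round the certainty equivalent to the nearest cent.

$52.46

E[u] = 0.2·ln(115) + 0.6·ln(60) + 0.2·ln(16) = 0.9490 + 2.4566 + 0.5545 = 3.9601
CE = e^3.9601 ≈ 52.46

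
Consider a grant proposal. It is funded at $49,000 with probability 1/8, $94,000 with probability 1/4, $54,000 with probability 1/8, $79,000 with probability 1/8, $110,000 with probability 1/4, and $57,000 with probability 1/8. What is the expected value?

$80,875

EV = 1/8 × 49000 + 1/4 × 94000 + 1/8 × 54000 + 1/8 × 79000 + 1/4 × 110000 + 1/8 × 57000 = 6125 + 23500 + 6750 + 9875 + 27500 + 7125 = 80875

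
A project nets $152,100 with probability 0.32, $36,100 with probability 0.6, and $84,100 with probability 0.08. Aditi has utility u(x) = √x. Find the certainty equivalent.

E[u] = 0.32·√152100 + 0.6·√36100 + 0.08·√84100 = 0.32·390 + 0.6·190 + 0.08·290 = 262
CE = (262)² = 68644

$68,644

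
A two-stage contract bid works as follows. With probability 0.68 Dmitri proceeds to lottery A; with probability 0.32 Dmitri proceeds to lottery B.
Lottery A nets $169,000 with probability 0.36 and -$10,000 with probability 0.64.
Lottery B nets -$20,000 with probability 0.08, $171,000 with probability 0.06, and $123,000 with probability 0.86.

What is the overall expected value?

$73,640

EV(A) = 0.36 × 169000 + 0.64 × (-10000) = 60840 − 6400 = 54440
EV(B) = 0.08 × (-20000) + 0.06 × 171000 + 0.86 × 123000 = -1600 + 10260 + 105780 = 114440
Overall = 0.68 × 54440 + 0.32 × 114440 = 37019.2 + 36620.8 = 73640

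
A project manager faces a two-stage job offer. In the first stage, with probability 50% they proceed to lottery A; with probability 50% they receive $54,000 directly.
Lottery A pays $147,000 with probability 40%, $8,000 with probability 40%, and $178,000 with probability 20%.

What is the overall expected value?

$75,800

EV(A) = 0.4 × 147000 + 0.4 × 8000 + 0.2 × 178000 = 58800 + 3200 + 35600 = 97600
Branch B: 54000 (certain)
Overall = 0.5 × 97600 + 0.5 × 54000 = 48800 + 27000 = 75800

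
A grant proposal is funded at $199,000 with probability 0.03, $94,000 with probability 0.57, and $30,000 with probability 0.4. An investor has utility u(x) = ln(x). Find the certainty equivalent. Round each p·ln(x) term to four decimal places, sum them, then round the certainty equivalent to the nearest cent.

E[u] = 0.03·ln(199000) + 0.57·ln(94000) + 0.4·ln(30000) = 0.3660 + 6.5271 + 4.1236 = 11.0167
CE = e^11.0167 ≈ 60882.44

$60,882.44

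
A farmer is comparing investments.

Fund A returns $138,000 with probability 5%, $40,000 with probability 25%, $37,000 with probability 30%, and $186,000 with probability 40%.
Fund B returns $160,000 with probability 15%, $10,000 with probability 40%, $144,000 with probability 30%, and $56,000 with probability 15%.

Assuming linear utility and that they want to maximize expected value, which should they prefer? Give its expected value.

Fund A = 0.05 × 138000 + 0.25 × 40000 + 0.3 × 37000 + 0.4 × 186000 = 6900 + 10000 + 11100 + 74400 = 102400
Fund B = 0.15 × 160000 + 0.4 × 10000 + 0.3 × 144000 + 0.15 × 56000 = 24000 + 4000 + 43200 + 8400 = 79600

Fund A ($102,400)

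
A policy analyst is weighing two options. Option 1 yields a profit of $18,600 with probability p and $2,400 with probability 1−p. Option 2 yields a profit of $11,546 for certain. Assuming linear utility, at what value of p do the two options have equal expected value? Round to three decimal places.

p = 0.565

p·18600 + (1−p)·2400 = 11546
16200p + 2400 = 11546
p = (11546 − 2400) / 16200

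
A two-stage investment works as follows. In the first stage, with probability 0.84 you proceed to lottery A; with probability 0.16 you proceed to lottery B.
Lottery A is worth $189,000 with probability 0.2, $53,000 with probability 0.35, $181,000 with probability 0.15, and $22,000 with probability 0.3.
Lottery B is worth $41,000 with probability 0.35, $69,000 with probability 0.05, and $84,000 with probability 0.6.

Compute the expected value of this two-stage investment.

$86,596

EV(A) = 0.2 × 189000 + 0.35 × 53000 + 0.15 × 181000 + 0.3 × 22000 = 37800 + 18550 + 27150 + 6600 = 90100
EV(B) = 0.35 × 41000 + 0.05 × 69000 + 0.6 × 84000 = 14350 + 3450 + 50400 = 68200
Overall = 0.84 × 90100 + 0.16 × 68200 = 75684 + 10912 = 86596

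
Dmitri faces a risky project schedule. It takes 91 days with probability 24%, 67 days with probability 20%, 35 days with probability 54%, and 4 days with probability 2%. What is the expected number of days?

54.22 days

EV = 0.24 × 91 + 0.2 × 67 + 0.54 × 35 + 0.02 × 4 = 21.84 + 13.4 + 18.9 + 0.08 = 54.22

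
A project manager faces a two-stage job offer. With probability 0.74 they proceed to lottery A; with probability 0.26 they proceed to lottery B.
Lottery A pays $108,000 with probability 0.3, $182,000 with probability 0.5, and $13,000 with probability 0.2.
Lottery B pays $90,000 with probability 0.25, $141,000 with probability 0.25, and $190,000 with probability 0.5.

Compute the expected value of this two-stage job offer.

$132,955

EV(A) = 0.3 × 108000 + 0.5 × 182000 + 0.2 × 13000 = 32400 + 91000 + 2600 = 126000
EV(B) = 0.25 × 90000 + 0.25 × 141000 + 0.5 × 190000 = 22500 + 35250 + 95000 = 152750
Overall = 0.74 × 126000 + 0.26 × 152750 = 93240 + 39715 = 132955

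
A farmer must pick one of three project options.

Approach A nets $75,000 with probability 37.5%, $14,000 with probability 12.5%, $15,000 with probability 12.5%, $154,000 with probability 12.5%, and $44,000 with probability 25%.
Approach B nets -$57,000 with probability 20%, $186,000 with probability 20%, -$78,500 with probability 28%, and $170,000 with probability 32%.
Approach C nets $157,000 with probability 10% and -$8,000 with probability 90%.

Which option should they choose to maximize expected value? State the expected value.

Approach A = 0.375 × 75000 + 0.125 × 14000 + 0.125 × 15000 + 0.125 × 154000 + 0.25 × 44000 = 28125 + 1750 + 1875 + 19250 + 11000 = 62000
Approach B = 0.2 × (-57000) + 0.2 × 186000 + 0.28 × (-78500) + 0.32 × 170000 = -11400 + 37200 − 21980 + 54400 = 58220
Approach C = 0.1 × 157000 + 0.9 × (-8000) = 15700 − 7200 = 8500

Approach A ($62,000)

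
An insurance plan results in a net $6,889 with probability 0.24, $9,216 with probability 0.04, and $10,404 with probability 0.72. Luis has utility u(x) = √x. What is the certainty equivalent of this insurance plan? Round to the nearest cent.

E[u] = 0.24·√6889 + 0.04·√9216 + 0.72·√10404 = 0.24·83 + 0.04·96 + 0.72·102 = 97.2
CE = (97.2)² = 9447.84

$9,447.84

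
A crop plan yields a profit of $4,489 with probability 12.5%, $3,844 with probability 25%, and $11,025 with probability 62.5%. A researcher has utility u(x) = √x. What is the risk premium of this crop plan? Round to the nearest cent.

$402.50

E[u] = 0.125·√4489 + 0.25·√3844 + 0.625·√11025 = 0.125·67 + 0.25·62 + 0.625·105 = 89.5
CE = (89.5)² = 8010.25
Risk premium = EV − CE = 8412.75 − 8010.25 = 402.5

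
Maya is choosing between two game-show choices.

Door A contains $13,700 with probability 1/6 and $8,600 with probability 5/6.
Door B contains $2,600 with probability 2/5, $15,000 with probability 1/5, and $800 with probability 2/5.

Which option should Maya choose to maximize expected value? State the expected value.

Door A ($9,450)

Door A = 1/6 × 13700 + 5/6 × 8600 = 2283.3333 + 7166.6667 = 9450
Door B = 2/5 × 2600 + 1/5 × 15000 + 2/5 × 800 = 1040 + 3000 + 320 = 4360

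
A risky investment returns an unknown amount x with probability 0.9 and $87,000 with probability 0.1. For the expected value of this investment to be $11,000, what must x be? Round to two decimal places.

x = $2,555.56

0.9·x + 0.1·87000 = 11000
0.9·x = 11000 − 8700 = 2300
x = 2300 / 0.9 = 2555.5556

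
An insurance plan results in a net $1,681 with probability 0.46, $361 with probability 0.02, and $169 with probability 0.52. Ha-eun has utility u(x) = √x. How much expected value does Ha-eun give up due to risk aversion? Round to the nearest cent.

$192.36

E[u] = 0.46·√1681 + 0.02·√361 + 0.52·√169 = 0.46·41 + 0.02·19 + 0.52·13 = 26
CE = (26)² = 676
Risk premium = EV − CE = 868.36 − 676 = 192.36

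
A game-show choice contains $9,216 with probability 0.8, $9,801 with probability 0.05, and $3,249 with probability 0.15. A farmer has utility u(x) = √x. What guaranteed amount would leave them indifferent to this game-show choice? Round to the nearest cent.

$8,154.09

E[u] = 0.8·√9216 + 0.05·√9801 + 0.15·√3249 = 0.8·96 + 0.05·99 + 0.15·57 = 90.3
CE = (90.3)² = 8154.09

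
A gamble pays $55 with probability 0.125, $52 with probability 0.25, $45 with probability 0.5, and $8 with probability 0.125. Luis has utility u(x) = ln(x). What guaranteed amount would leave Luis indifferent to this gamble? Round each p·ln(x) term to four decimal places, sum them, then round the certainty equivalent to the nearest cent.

E[u] = 0.125·ln(55) + 0.25·ln(52) + 0.5·ln(45) + 0.125·ln(8) = 0.5009 + 0.9878 + 1.9033 + 0.2599 = 3.6519
CE = e^3.6519 ≈ 38.55

$38.55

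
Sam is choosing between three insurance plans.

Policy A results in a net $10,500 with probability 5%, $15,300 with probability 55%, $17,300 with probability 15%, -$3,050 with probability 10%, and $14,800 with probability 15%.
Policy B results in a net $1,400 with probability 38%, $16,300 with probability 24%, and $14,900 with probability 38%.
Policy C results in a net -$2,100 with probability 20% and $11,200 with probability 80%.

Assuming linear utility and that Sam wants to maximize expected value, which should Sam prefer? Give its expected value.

Policy A = 0.05 × 10500 + 0.55 × 15300 + 0.15 × 17300 + 0.1 × (-3050) + 0.15 × 14800 = 525 + 8415 + 2595 − 305 + 2220 = 13450
Policy B = 0.38 × 1400 + 0.24 × 16300 + 0.38 × 14900 = 532 + 3912 + 5662 = 10106
Policy C = 0.2 × (-2100) + 0.8 × 11200 = -420 + 8960 = 8540

Policy A ($13,450)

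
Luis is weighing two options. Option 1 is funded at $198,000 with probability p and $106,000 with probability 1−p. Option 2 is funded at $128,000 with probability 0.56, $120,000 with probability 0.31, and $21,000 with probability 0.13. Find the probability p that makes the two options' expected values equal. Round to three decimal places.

p = 0.061

EV(Option 2) = 0.56 × 128000 + 0.31 × 120000 + 0.13 × 21000 = 71680 + 37200 + 2730 = 111610
p·198000 + (1−p)·106000 = 111610
92000p + 106000 = 111610
p = (111610 − 106000) / 92000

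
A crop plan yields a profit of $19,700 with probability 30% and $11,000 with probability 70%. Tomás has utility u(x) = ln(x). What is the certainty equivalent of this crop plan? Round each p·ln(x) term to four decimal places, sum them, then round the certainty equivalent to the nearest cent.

E[u] = 0.3·ln(19700) + 0.7·ln(11000) = 2.9665 + 6.5140 = 9.4805
CE = e^9.4805 ≈ 13101.74

$13,101.74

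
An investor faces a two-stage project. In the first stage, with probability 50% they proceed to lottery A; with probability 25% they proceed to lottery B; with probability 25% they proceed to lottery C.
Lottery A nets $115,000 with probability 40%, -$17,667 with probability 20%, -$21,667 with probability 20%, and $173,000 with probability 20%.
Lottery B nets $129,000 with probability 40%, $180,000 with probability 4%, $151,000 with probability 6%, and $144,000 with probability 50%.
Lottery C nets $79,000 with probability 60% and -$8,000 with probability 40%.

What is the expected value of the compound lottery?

EV(A) = 0.4 × 115000 + 0.2 × (-17667) + 0.2 × (-21667) + 0.2 × 173000 = 46000 − 3533.4 − 4333.4 + 34600 = 72733.2
EV(B) = 0.4 × 129000 + 0.04 × 180000 + 0.06 × 151000 + 0.5 × 144000 = 51600 + 7200 + 9060 + 72000 = 139860
EV(C) = 0.6 × 79000 + 0.4 × (-8000) = 47400 − 3200 = 44200
Overall = 0.5 × 72733.2 + 0.25 × 139860 + 0.25 × 44200 = 36366.6 + 34965 + 11050 = 82381.6

$82,381.60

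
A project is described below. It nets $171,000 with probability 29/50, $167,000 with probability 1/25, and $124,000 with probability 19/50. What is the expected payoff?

$152,980

EV = 29/50 × 171000 + 1/25 × 167000 + 19/50 × 124000 = 99180 + 6680 + 47120 = 152980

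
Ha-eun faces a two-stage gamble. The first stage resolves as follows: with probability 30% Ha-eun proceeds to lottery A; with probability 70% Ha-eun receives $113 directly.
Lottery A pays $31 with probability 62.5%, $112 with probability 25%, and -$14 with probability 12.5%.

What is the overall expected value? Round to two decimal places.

EV(A) = 0.625 × 31 + 0.25 × 112 + 0.125 × (-14) = 19.375 + 28 − 1.75 = 45.625
Branch B: 113 (certain)
Overall = 0.3 × 45.625 + 0.7 × 113 = 13.6875 + 79.1 = 92.7875

$92.79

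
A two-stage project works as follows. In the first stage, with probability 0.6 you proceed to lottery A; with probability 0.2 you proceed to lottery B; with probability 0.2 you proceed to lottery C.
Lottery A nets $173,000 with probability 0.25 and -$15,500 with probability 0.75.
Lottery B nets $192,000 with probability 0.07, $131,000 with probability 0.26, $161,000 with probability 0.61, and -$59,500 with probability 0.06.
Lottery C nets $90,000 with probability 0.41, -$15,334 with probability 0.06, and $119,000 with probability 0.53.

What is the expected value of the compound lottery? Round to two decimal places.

EV(A) = 0.25 × 173000 + 0.75 × (-15500) = 43250 − 11625 = 31625
EV(B) = 0.07 × 192000 + 0.26 × 131000 + 0.61 × 161000 + 0.06 × (-59500) = 13440 + 34060 + 98210 − 3570 = 142140
EV(C) = 0.41 × 90000 + 0.06 × (-15334) + 0.53 × 119000 = 36900 − 920.04 + 63070 = 99049.96
Overall = 0.6 × 31625 + 0.2 × 142140 + 0.2 × 99049.96 = 18975 + 28428 + 19809.992 = 67212.992

$67,212.99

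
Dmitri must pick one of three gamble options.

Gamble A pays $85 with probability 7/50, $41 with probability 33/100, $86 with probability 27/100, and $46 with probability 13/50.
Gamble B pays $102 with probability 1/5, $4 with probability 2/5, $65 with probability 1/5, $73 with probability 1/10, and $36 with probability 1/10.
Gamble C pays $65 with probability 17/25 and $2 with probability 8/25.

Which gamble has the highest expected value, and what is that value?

Gamble A ($60.61)

Gamble A = 7/50 × 85 + 33/100 × 41 + 27/100 × 86 + 13/50 × 46 = 11.9 + 13.53 + 23.22 + 11.96 = 60.61
Gamble B = 1/5 × 102 + 2/5 × 4 + 1/5 × 65 + 1/10 × 73 + 1/10 × 36 = 20.4 + 1.6 + 13 + 7.3 + 3.6 = 45.9
Gamble C = 17/25 × 65 + 8/25 × 2 = 44.2 + 0.64 = 44.84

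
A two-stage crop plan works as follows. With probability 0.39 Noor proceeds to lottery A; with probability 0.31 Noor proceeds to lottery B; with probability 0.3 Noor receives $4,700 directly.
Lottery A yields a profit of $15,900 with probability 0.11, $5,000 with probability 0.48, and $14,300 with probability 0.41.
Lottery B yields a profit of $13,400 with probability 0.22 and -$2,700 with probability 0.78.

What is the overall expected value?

$5,575.70

EV(A) = 0.11 × 15900 + 0.48 × 5000 + 0.41 × 14300 = 1749 + 2400 + 5863 = 10012
EV(B) = 0.22 × 13400 + 0.78 × (-2700) = 2948 − 2106 = 842
Branch C: 4700 (certain)
Overall = 0.39 × 10012 + 0.31 × 842 + 0.3 × 4700 = 3904.68 + 261.02 + 1410 = 5575.7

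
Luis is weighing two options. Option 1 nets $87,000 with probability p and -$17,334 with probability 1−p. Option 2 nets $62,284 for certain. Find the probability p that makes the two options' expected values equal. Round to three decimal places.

p = 0.763

p·87000 + (1−p)·(-17334) = 62284
104334p − 17334 = 62284
p = (62284 + 17334) / 104334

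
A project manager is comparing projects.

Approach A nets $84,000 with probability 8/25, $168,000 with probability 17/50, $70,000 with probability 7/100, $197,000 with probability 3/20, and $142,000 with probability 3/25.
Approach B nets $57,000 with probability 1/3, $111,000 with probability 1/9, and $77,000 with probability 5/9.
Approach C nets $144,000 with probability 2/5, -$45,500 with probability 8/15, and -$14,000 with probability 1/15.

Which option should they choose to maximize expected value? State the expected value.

Approach A = 8/25 × 84000 + 17/50 × 168000 + 7/100 × 70000 + 3/20 × 197000 + 3/25 × 142000 = 26880 + 57120 + 4900 + 29550 + 17040 = 135490
Approach B = 1/3 × 57000 + 1/9 × 111000 + 5/9 × 77000 = 19000 + 12333.3333 + 42777.7778 = 74111.1111
Approach C = 2/5 × 144000 + 8/15 × (-45500) + 1/15 × (-14000) = 57600 − 24266.6667 − 933.3333 = 32400

Approach A ($135,490)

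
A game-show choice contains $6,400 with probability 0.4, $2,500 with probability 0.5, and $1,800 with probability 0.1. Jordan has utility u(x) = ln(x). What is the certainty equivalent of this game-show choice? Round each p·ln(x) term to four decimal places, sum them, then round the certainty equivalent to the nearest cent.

E[u] = 0.4·ln(6400) + 0.5·ln(2500) + 0.1·ln(1800) = 3.5056 + 3.9120 + 0.7496 = 8.1672
CE = e^8.1672 ≈ 3523.46

$3,523.46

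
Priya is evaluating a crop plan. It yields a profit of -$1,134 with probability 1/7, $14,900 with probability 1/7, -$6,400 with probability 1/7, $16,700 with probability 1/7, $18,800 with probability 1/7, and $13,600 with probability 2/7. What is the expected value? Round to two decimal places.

$10,009.43

EV = 1/7 × (-1134) + 1/7 × 14900 + 1/7 × (-6400) + 1/7 × 16700 + 1/7 × 18800 + 2/7 × 13600 = -162 + 2128.5714 − 914.2857 + 2385.7143 + 2685.7143 + 3885.7143 = 10009.4286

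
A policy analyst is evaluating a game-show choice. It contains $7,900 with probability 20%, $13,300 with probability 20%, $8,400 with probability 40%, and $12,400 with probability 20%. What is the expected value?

$10,080

EV = 0.2 × 7900 + 0.2 × 13300 + 0.4 × 8400 + 0.2 × 12400 = 1580 + 2660 + 3360 + 2480 = 10080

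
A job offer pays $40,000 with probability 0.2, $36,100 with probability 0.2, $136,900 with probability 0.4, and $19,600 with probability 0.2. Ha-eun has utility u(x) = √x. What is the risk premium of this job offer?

$9,384

E[u] = 0.2·√40000 + 0.2·√36100 + 0.4·√136900 + 0.2·√19600 = 0.2·200 + 0.2·190 + 0.4·370 + 0.2·140 = 254
CE = (254)² = 64516
Risk premium = EV − CE = 73900 − 64516 = 9384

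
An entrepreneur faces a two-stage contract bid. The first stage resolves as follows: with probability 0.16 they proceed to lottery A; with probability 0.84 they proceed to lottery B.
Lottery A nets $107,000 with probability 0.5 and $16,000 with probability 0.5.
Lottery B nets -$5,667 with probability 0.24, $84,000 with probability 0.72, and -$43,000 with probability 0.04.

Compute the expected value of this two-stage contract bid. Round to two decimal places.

EV(A) = 0.5 × 107000 + 0.5 × 16000 = 53500 + 8000 = 61500
EV(B) = 0.24 × (-5667) + 0.72 × 84000 + 0.04 × (-43000) = -1360.08 + 60480 − 1720 = 57399.92
Overall = 0.16 × 61500 + 0.84 × 57399.92 = 9840 + 48215.9328 = 58055.9328

$58,055.93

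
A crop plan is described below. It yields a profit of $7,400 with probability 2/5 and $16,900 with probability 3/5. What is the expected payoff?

$13,100

EV = 2/5 × 7400 + 3/5 × 16900 = 2960 + 10140 = 13100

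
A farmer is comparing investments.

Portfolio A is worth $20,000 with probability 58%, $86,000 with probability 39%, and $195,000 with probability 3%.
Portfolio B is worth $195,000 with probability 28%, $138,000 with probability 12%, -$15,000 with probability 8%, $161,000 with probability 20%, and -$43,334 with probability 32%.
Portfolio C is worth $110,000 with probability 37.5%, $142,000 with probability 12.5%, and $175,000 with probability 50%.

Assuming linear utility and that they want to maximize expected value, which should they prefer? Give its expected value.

Portfolio C ($146,500)

Portfolio A = 0.58 × 20000 + 0.39 × 86000 + 0.03 × 195000 = 11600 + 33540 + 5850 = 50990
Portfolio B = 0.28 × 195000 + 0.12 × 138000 + 0.08 × (-15000) + 0.2 × 161000 + 0.32 × (-43334) = 54600 + 16560 − 1200 + 32200 − 13866.88 = 88293.12
Portfolio C = 0.375 × 110000 + 0.125 × 142000 + 0.5 × 175000 = 41250 + 17750 + 87500 = 146500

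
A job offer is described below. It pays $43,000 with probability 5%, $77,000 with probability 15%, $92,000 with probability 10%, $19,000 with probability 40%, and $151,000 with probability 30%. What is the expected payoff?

EV = 0.05 × 43000 + 0.15 × 77000 + 0.1 × 92000 + 0.4 × 19000 + 0.3 × 151000 = 2150 + 11550 + 9200 + 7600 + 45300 = 75800

$75,800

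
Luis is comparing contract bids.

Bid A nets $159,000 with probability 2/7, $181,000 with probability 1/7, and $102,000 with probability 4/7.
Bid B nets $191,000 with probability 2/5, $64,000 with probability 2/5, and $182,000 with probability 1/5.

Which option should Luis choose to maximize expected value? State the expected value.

Bid A = 2/7 × 159000 + 1/7 × 181000 + 4/7 × 102000 = 45428.5714 + 25857.1429 + 58285.7143 = 129571.4286
Bid B = 2/5 × 191000 + 2/5 × 64000 + 1/5 × 182000 = 76400 + 25600 + 36400 = 138400

Bid B ($138,400)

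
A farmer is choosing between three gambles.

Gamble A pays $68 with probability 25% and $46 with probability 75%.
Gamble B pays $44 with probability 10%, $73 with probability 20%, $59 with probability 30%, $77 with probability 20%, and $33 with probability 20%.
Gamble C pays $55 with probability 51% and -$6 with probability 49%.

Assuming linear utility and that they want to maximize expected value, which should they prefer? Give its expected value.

Gamble B ($58.70)

Gamble A = 0.25 × 68 + 0.75 × 46 = 17 + 34.5 = 51.5
Gamble B = 0.1 × 44 + 0.2 × 73 + 0.3 × 59 + 0.2 × 77 + 0.2 × 33 = 4.4 + 14.6 + 17.7 + 15.4 + 6.6 = 58.7
Gamble C = 0.51 × 55 + 0.49 × (-6) = 28.05 − 2.94 = 25.11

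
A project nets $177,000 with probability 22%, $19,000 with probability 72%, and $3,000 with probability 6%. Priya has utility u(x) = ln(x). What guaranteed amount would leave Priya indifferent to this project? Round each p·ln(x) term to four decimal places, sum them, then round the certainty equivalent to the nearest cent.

$27,791.90

E[u] = 0.22·ln(177000) + 0.72·ln(19000) + 0.06·ln(3000) = 2.6585 + 7.0936 + 0.4804 = 10.2325
CE = e^10.2325 ≈ 27791.90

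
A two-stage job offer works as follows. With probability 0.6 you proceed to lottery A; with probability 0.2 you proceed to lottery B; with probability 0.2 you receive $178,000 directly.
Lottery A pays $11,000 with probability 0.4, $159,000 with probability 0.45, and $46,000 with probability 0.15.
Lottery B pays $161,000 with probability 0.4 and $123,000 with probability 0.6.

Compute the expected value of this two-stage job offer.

EV(A) = 0.4 × 11000 + 0.45 × 159000 + 0.15 × 46000 = 4400 + 71550 + 6900 = 82850
EV(B) = 0.4 × 161000 + 0.6 × 123000 = 64400 + 73800 = 138200
Branch C: 178000 (certain)
Overall = 0.6 × 82850 + 0.2 × 138200 + 0.2 × 178000 = 49710 + 27640 + 35600 = 112950

$112,950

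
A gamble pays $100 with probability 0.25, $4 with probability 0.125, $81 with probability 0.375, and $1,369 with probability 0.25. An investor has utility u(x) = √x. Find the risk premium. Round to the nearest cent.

E[u] = 0.25·√100 + 0.125·√4 + 0.375·√81 + 0.25·√1369 = 0.25·10 + 0.125·2 + 0.375·9 + 0.25·37 = 15.375
CE = (15.375)² = 236.390625
Risk premium = EV − CE = 398.125 − 236.390625 = 161.734375

$161.73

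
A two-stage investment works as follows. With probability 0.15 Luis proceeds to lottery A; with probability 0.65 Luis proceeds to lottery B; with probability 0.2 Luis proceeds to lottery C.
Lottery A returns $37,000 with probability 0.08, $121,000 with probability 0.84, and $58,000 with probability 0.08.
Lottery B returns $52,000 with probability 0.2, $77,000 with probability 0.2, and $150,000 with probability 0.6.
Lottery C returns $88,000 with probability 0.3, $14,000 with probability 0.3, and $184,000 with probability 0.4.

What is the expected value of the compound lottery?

EV(A) = 0.08 × 37000 + 0.84 × 121000 + 0.08 × 58000 = 2960 + 101640 + 4640 = 109240
EV(B) = 0.2 × 52000 + 0.2 × 77000 + 0.6 × 150000 = 10400 + 15400 + 90000 = 115800
EV(C) = 0.3 × 88000 + 0.3 × 14000 + 0.4 × 184000 = 26400 + 4200 + 73600 = 104200
Overall = 0.15 × 109240 + 0.65 × 115800 + 0.2 × 104200 = 16386 + 75270 + 20840 = 112496

$112,496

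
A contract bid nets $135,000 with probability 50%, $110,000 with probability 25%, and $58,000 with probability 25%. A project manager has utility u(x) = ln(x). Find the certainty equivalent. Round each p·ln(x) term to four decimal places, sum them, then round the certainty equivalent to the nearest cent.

$103,839.32

E[u] = 0.5·ln(135000) + 0.25·ln(110000) + 0.25·ln(58000) = 5.9065 + 2.9021 + 2.7420 = 11.5506
CE = e^11.5506 ≈ 103839.32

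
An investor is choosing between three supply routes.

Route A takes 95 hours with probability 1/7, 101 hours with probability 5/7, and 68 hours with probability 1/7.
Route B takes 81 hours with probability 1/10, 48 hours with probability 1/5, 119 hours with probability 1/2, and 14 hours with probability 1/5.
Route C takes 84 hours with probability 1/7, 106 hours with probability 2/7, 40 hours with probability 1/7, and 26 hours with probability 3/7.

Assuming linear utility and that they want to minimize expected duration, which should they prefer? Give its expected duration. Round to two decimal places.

Route C (59.14 hours)

Route A = 1/7 × 95 + 5/7 × 101 + 1/7 × 68 = 13.5714 + 72.1429 + 9.7143 = 95.4286
Route B = 1/10 × 81 + 1/5 × 48 + 1/2 × 119 + 1/5 × 14 = 8.1 + 9.6 + 59.5 + 2.8 = 80
Route C = 1/7 × 84 + 2/7 × 106 + 1/7 × 40 + 3/7 × 26 = 12 + 30.2857 + 5.7143 + 11.1429 = 59.1429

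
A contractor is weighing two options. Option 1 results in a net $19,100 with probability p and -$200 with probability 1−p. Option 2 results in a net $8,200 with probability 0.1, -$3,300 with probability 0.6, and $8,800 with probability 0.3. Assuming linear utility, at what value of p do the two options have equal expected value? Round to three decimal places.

EV(Option 2) = 0.1 × 8200 + 0.6 × (-3300) + 0.3 × 8800 = 820 − 1980 + 2640 = 1480
p·19100 + (1−p)·(-200) = 1480
19300p − 200 = 1480
p = (1480 + 200) / 19300

p = 0.087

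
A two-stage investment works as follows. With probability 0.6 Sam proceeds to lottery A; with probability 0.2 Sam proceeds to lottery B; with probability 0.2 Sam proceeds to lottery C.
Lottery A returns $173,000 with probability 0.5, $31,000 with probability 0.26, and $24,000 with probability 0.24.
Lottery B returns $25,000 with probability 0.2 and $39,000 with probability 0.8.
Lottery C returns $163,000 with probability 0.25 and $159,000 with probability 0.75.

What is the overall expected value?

EV(A) = 0.5 × 173000 + 0.26 × 31000 + 0.24 × 24000 = 86500 + 8060 + 5760 = 100320
EV(B) = 0.2 × 25000 + 0.8 × 39000 = 5000 + 31200 = 36200
EV(C) = 0.25 × 163000 + 0.75 × 159000 = 40750 + 119250 = 160000
Overall = 0.6 × 100320 + 0.2 × 36200 + 0.2 × 160000 = 60192 + 7240 + 32000 = 99432

$99,432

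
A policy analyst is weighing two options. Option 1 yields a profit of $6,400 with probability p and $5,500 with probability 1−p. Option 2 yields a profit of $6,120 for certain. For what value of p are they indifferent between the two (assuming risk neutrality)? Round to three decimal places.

p·6400 + (1−p)·5500 = 6120
900p + 5500 = 6120
p = (6120 − 5500) / 900

p = 0.689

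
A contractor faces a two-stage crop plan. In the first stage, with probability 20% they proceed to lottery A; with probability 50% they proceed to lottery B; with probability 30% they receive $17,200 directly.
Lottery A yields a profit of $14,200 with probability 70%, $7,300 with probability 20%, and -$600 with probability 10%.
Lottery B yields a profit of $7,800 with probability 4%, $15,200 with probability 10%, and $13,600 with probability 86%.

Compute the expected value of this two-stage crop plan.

EV(A) = 0.7 × 14200 + 0.2 × 7300 + 0.1 × (-600) = 9940 + 1460 − 60 = 11340
EV(B) = 0.04 × 7800 + 0.1 × 15200 + 0.86 × 13600 = 312 + 1520 + 11696 = 13528
Branch C: 17200 (certain)
Overall = 0.2 × 11340 + 0.5 × 13528 + 0.3 × 17200 = 2268 + 6764 + 5160 = 14192

$14,192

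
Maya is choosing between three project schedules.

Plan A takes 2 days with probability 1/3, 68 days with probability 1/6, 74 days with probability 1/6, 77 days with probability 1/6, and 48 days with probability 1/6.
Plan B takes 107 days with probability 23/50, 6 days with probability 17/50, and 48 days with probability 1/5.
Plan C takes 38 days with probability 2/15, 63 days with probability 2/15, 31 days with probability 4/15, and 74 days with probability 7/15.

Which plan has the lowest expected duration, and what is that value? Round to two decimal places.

Plan A (45.17 days)

Plan A = 1/3 × 2 + 1/6 × 68 + 1/6 × 74 + 1/6 × 77 + 1/6 × 48 = 0.6667 + 11.3333 + 12.3333 + 12.8333 + 8 = 45.1667
Plan B = 23/50 × 107 + 17/50 × 6 + 1/5 × 48 = 49.22 + 2.04 + 9.6 = 60.86
Plan C = 2/15 × 38 + 2/15 × 63 + 4/15 × 31 + 7/15 × 74 = 5.0667 + 8.4 + 8.2667 + 34.5333 = 56.2667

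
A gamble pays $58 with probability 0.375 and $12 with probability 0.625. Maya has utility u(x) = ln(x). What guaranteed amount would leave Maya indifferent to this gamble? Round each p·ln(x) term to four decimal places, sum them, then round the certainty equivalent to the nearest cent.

$21.67

E[u] = 0.375·ln(58) + 0.625·ln(12) = 1.5227 + 1.5531 = 3.0758
CE = e^3.0758 ≈ 21.67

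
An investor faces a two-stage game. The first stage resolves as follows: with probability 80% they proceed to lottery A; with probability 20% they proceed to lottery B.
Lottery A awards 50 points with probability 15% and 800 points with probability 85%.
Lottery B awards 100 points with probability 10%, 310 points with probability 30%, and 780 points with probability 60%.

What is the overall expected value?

664.2 points

EV(A) = 0.15 × 50 + 0.85 × 800 = 7.5 + 680 = 687.5
EV(B) = 0.1 × 100 + 0.3 × 310 + 0.6 × 780 = 10 + 93 + 468 = 571
Overall = 0.8 × 687.5 + 0.2 × 571 = 550 + 114.2 = 664.2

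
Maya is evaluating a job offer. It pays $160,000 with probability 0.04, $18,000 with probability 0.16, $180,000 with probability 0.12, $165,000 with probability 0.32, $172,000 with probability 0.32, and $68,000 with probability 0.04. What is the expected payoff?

EV = 0.04 × 160000 + 0.16 × 18000 + 0.12 × 180000 + 0.32 × 165000 + 0.32 × 172000 + 0.04 × 68000 = 6400 + 2880 + 21600 + 52800 + 55040 + 2720 = 141440

$141,440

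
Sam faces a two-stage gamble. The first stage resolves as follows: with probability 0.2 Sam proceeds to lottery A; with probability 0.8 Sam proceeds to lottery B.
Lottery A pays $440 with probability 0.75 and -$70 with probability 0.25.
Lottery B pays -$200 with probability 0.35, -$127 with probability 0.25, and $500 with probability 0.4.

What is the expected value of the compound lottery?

$141.10

EV(A) = 0.75 × 440 + 0.25 × (-70) = 330 − 17.5 = 312.5
EV(B) = 0.35 × (-200) + 0.25 × (-127) + 0.4 × 500 = -70 − 31.75 + 200 = 98.25
Overall = 0.2 × 312.5 + 0.8 × 98.25 = 62.5 + 78.6 = 141.1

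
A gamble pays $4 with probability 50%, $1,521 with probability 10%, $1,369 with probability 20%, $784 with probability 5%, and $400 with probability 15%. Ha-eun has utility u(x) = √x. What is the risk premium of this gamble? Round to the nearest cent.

E[u] = 0.5·√4 + 0.1·√1521 + 0.2·√1369 + 0.05·√784 + 0.15·√400 = 0.5·2 + 0.1·39 + 0.2·37 + 0.05·28 + 0.15·20 = 16.7
CE = (16.7)² = 278.89
Risk premium = EV − CE = 527.1 − 278.89 = 248.21

$248.21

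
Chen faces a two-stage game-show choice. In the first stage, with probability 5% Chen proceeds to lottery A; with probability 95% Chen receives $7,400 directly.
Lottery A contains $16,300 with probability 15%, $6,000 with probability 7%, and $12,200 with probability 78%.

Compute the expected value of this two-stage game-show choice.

EV(A) = 0.15 × 16300 + 0.07 × 6000 + 0.78 × 12200 = 2445 + 420 + 9516 = 12381
Branch B: 7400 (certain)
Overall = 0.05 × 12381 + 0.95 × 7400 = 619.05 + 7030 = 7649.05

$7,649.05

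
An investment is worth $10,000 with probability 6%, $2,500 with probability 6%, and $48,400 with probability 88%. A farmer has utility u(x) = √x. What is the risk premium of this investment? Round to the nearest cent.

$2,295.24

E[u] = 0.06·√10000 + 0.06·√2500 + 0.88·√48400 = 0.06·100 + 0.06·50 + 0.88·220 = 202.6
CE = (202.6)² = 41046.76
Risk premium = EV − CE = 43342 − 41046.76 = 2295.24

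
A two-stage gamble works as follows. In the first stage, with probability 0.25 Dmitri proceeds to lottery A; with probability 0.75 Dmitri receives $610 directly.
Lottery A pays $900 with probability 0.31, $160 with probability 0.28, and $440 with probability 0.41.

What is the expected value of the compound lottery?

EV(A) = 0.31 × 900 + 0.28 × 160 + 0.41 × 440 = 279 + 44.8 + 180.4 = 504.2
Branch B: 610 (certain)
Overall = 0.25 × 504.2 + 0.75 × 610 = 126.05 + 457.5 = 583.55

$583.55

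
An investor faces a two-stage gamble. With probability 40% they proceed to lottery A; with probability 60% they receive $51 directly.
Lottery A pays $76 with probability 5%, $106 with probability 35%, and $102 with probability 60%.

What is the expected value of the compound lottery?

EV(A) = 0.05 × 76 + 0.35 × 106 + 0.6 × 102 = 3.8 + 37.1 + 61.2 = 102.1
Branch B: 51 (certain)
Overall = 0.4 × 102.1 + 0.6 × 51 = 40.84 + 30.6 = 71.44

$71.44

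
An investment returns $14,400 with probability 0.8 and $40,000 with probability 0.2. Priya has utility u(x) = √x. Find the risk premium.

E[u] = 0.8·√14400 + 0.2·√40000 = 0.8·120 + 0.2·200 = 136
CE = (136)² = 18496
Risk premium = EV − CE = 19520 − 18496 = 1024

$1,024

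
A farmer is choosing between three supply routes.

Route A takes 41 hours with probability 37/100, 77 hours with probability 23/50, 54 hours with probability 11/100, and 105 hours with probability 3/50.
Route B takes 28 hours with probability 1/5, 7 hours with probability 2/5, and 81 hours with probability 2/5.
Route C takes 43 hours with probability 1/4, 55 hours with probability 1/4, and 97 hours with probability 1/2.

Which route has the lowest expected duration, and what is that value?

Route A = 37/100 × 41 + 23/50 × 77 + 11/100 × 54 + 3/50 × 105 = 15.17 + 35.42 + 5.94 + 6.3 = 62.83
Route B = 1/5 × 28 + 2/5 × 7 + 2/5 × 81 = 5.6 + 2.8 + 32.4 = 40.8
Route C = 1/4 × 43 + 1/4 × 55 + 1/2 × 97 = 10.75 + 13.75 + 48.5 = 73

Route B (40.8 hours)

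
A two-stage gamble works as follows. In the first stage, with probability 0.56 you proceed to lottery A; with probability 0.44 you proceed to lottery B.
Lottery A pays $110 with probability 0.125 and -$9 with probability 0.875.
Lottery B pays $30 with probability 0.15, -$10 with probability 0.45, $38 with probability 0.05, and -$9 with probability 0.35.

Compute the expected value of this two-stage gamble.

$2.74

EV(A) = 0.125 × 110 + 0.875 × (-9) = 13.75 − 7.875 = 5.875
EV(B) = 0.15 × 30 + 0.45 × (-10) + 0.05 × 38 + 0.35 × (-9) = 4.5 − 4.5 + 1.9 − 3.15 = -1.25
Overall = 0.56 × 5.875 + 0.44 × (-1.25) = 3.29 − 0.55 = 2.74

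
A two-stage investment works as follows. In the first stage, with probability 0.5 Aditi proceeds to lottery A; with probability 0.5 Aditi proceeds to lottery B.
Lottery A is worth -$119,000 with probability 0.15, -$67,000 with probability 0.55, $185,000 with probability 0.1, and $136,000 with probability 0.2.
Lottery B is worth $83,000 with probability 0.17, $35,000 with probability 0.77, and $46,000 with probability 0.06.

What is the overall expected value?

EV(A) = 0.15 × (-119000) + 0.55 × (-67000) + 0.1 × 185000 + 0.2 × 136000 = -17850 − 36850 + 18500 + 27200 = -9000
EV(B) = 0.17 × 83000 + 0.77 × 35000 + 0.06 × 46000 = 14110 + 26950 + 2760 = 43820
Overall = 0.5 × (-9000) + 0.5 × 43820 = -4500 + 21910 = 17410

$17,410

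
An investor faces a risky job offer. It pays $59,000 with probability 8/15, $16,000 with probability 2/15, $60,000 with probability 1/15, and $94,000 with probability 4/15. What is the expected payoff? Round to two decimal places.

$62,666.67

EV = 8/15 × 59000 + 2/15 × 16000 + 1/15 × 60000 + 4/15 × 94000 = 31466.6667 + 2133.3333 + 4000 + 25066.6667 = 62666.6667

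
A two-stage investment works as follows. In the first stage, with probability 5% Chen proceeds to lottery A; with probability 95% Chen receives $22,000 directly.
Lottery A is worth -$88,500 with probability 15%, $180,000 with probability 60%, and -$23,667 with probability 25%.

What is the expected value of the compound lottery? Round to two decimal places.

$25,340.41

EV(A) = 0.15 × (-88500) + 0.6 × 180000 + 0.25 × (-23667) = -13275 + 108000 − 5916.75 = 88808.25
Branch B: 22000 (certain)
Overall = 0.05 × 88808.25 + 0.95 × 22000 = 4440.4125 + 20900 = 25340.4125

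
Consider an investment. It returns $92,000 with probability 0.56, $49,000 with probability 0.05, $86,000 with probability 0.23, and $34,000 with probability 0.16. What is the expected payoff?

$79,190

EV = 0.56 × 92000 + 0.05 × 49000 + 0.23 × 86000 + 0.16 × 34000 = 51520 + 2450 + 19780 + 5440 = 79190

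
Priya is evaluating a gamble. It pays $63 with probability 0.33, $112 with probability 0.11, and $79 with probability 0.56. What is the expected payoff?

$77.35

EV = 0.33 × 63 + 0.11 × 112 + 0.56 × 79 = 20.79 + 12.32 + 44.24 = 77.35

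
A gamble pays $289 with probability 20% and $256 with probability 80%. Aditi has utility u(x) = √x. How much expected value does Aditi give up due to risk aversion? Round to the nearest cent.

E[u] = 0.2·√289 + 0.8·√256 = 0.2·17 + 0.8·16 = 16.2
CE = (16.2)² = 262.44
Risk premium = EV − CE = 262.6 − 262.44 = 0.16

$0.16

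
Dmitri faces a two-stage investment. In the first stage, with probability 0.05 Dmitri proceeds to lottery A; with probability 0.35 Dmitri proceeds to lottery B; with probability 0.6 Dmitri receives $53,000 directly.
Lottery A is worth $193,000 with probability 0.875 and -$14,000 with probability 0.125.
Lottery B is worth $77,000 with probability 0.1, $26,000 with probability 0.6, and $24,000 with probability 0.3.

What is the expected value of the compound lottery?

$50,831.25

EV(A) = 0.875 × 193000 + 0.125 × (-14000) = 168875 − 1750 = 167125
EV(B) = 0.1 × 77000 + 0.6 × 26000 + 0.3 × 24000 = 7700 + 15600 + 7200 = 30500
Branch C: 53000 (certain)
Overall = 0.05 × 167125 + 0.35 × 30500 + 0.6 × 53000 = 8356.25 + 10675 + 31800 = 50831.25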